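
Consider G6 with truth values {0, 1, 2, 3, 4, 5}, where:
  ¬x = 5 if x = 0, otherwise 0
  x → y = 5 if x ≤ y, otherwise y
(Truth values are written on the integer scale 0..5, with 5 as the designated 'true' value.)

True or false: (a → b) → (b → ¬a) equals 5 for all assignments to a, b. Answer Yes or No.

Counterexample: take a = 1, b = 1.
a → b = 1 → 1 = 5
¬a = ¬1 = 0
b → ¬a = 1 → 0 = 0
(a → b) → (b → ¬a) = 5 → 0 = 0
This gives 0 ≠ 5.

No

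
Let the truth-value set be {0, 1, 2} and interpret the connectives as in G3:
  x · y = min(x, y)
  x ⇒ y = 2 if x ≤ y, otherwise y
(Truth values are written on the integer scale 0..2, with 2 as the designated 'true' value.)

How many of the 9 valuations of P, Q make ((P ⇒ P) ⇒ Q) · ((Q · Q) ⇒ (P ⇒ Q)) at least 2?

P = 0, Q = 0 ↦ 0  <
P = 0, Q = 1 ↦ 1  <
P = 0, Q = 2 ↦ 2  ≥
P = 1, Q = 0 ↦ 0  <
P = 1, Q = 1 ↦ 1  <
P = 1, Q = 2 ↦ 2  ≥
P = 2, Q = 0 ↦ 0  <
P = 2, Q = 1 ↦ 1  <
P = 2, Q = 2 ↦ 2  ≥
So 3 of the 9 assignments meet the threshold.

3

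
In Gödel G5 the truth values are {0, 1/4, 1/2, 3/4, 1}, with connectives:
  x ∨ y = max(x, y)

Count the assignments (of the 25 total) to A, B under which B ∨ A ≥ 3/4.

value 1: 9 assignments (counts)
value 3/4: 7 assignments (counts)
value 1/2: 5 assignments
value 1/4: 3 assignments
value 0: 1 assignment
So 16 of the 25 assignments meet the threshold.

16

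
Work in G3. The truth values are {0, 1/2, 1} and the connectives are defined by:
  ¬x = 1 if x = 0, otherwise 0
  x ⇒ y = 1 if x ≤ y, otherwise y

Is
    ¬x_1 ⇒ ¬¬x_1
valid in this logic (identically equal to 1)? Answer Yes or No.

No

Counterexample: take x_1 = 0.
¬x_1 = ¬0 = 1
¬x_1 = ¬0 = 1
¬¬x_1 = ¬1 = 0
¬x_1 ⇒ ¬¬x_1 = 1 ⇒ 0 = 0
This gives 0 ≠ 1.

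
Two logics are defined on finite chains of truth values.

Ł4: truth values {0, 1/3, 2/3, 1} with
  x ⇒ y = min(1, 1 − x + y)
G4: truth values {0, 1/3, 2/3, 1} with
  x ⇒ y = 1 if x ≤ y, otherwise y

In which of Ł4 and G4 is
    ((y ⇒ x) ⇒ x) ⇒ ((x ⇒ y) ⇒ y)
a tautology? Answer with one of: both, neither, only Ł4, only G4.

only Ł4

In Ł4: every assignment gives 1 — tautology.
In G4: at x = 0, y = 1/3 the value is 1/3 — not a tautology.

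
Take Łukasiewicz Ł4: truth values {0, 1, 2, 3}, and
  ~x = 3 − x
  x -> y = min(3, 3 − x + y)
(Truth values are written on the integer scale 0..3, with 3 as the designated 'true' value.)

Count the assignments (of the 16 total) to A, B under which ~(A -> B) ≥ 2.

3

A = 0, B = 0 ↦ 0  <
A = 0, B = 1 ↦ 0  <
A = 0, B = 2 ↦ 0  <
A = 0, B = 3 ↦ 0  <
A = 1, B = 0 ↦ 1  <
A = 1, B = 1 ↦ 0  <
A = 1, B = 2 ↦ 0  <
A = 1, B = 3 ↦ 0  <
A = 2, B = 0 ↦ 2  ≥
A = 2, B = 1 ↦ 1  <
A = 2, B = 2 ↦ 0  <
A = 2, B = 3 ↦ 0  <
A = 3, B = 0 ↦ 3  ≥
A = 3, B = 1 ↦ 2  ≥
A = 3, B = 2 ↦ 1  <
A = 3, B = 3 ↦ 0  <
So 3 of the 16 assignments meet the threshold.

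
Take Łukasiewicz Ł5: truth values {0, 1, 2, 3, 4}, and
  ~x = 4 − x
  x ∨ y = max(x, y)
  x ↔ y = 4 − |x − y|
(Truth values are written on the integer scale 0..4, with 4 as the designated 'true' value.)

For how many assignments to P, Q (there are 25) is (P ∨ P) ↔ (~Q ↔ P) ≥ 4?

7

value 4: 7 assignments (counts)
value 3: 7 assignments
value 2: 6 assignments
value 1: 3 assignments
value 0: 2 assignments
So 7 of the 25 assignments meet the threshold.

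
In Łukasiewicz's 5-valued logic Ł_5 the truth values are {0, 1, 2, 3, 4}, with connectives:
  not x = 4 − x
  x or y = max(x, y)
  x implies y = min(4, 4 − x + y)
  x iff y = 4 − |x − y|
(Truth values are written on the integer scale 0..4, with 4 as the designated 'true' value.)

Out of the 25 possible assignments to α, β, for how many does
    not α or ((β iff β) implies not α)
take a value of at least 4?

value 4: 5 assignments (counts)
value 3: 5 assignments
value 2: 5 assignments
value 1: 5 assignments
value 0: 5 assignments
So 5 of the 25 assignments meet the threshold.

5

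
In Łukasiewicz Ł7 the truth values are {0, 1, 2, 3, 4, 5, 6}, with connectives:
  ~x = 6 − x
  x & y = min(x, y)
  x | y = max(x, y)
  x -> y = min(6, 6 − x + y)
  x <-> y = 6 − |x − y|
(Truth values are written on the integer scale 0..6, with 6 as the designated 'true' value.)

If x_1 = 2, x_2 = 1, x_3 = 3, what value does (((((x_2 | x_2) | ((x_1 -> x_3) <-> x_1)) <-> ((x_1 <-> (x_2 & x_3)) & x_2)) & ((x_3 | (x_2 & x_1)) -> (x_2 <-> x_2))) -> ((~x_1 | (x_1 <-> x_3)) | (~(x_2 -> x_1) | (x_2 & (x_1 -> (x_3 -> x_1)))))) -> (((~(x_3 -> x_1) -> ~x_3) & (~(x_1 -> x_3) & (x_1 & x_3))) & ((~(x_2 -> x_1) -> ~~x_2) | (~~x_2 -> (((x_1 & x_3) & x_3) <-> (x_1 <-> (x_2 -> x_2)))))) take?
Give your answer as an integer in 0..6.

x_2 | x_2 = 1 | 1 = 1
x_1 -> x_3 = 2 -> 3 = 6
(x_1 -> x_3) <-> x_1 = 6 <-> 2 = 2
(x_2 | x_2) | ((x_1 -> x_3) <-> x_1) = 1 | 2 = 2
x_2 & x_3 = 1 & 3 = 1
x_1 <-> (x_2 & x_3) = 2 <-> 1 = 5
(x_1 <-> (x_2 & x_3)) & x_2 = 5 & 1 = 1
((x_2 | x_2) | ((x_1 -> x_3) <-> x_1)) <-> ((x_1 <-> (x_2 & x_3)) & x_2) = 2 <-> 1 = 5
x_2 & x_1 = 1 & 2 = 1
x_3 | (x_2 & x_1) = 3 | 1 = 3
x_2 <-> x_2 = 1 <-> 1 = 6
(x_3 | (x_2 & x_1)) -> (x_2 <-> x_2) = 3 -> 6 = 6
(((x_2 | x_2) | ((x_1 -> x_3) <-> x_1)) <-> ((x_1 <-> (x_2 & x_3)) & x_2)) & ((x_3 | (x_2 & x_1)) -> (x_2 <-> x_2)) = 5 & 6 = 5
~x_1 = ~2 = 4
x_1 <-> x_3 = 2 <-> 3 = 5
~x_1 | (x_1 <-> x_3) = 4 | 5 = 5
x_2 -> x_1 = 1 -> 2 = 6
~(x_2 -> x_1) = ~6 = 0
x_3 -> x_1 = 3 -> 2 = 5
x_1 -> (x_3 -> x_1) = 2 -> 5 = 6
x_2 & (x_1 -> (x_3 -> x_1)) = 1 & 6 = 1
~(x_2 -> x_1) | (x_2 & (x_1 -> (x_3 -> x_1))) = 0 | 1 = 1
(~x_1 | (x_1 <-> x_3)) | (~(x_2 -> x_1) | (x_2 & (x_1 -> (x_3 -> x_1)))) = 5 | 1 = 5
((((x_2 | x_2) | ((x_1 -> x_3) <-> x_1)) <-> ((x_1 <-> (x_2 & x_3)) & x_2)) & ((x_3 | (x_2 & x_1)) -> (x_2 <-> x_2))) -> ((~x_1 | (x_1 <-> x_3)) | (~(x_2 -> x_1) | (x_2 & (x_1 -> (x_3 -> x_1))))) = 5 -> 5 = 6
x_3 -> x_1 = 3 -> 2 = 5
~(x_3 -> x_1) = ~5 = 1
~x_3 = ~3 = 3
~(x_3 -> x_1) -> ~x_3 = 1 -> 3 = 6
x_1 -> x_3 = 2 -> 3 = 6
~(x_1 -> x_3) = ~6 = 0
x_1 & x_3 = 2 & 3 = 2
~(x_1 -> x_3) & (x_1 & x_3) = 0 & 2 = 0
(~(x_3 -> x_1) -> ~x_3) & (~(x_1 -> x_3) & (x_1 & x_3)) = 6 & 0 = 0
x_2 -> x_1 = 1 -> 2 = 6
~(x_2 -> x_1) = ~6 = 0
~x_2 = ~1 = 5
~~x_2 = ~5 = 1
~(x_2 -> x_1) -> ~~x_2 = 0 -> 1 = 6
~x_2 = ~1 = 5
~~x_2 = ~5 = 1
x_1 & x_3 = 2 & 3 = 2
(x_1 & x_3) & x_3 = 2 & 3 = 2
x_2 -> x_2 = 1 -> 1 = 6
x_1 <-> (x_2 -> x_2) = 2 <-> 6 = 2
((x_1 & x_3) & x_3) <-> (x_1 <-> (x_2 -> x_2)) = 2 <-> 2 = 6
~~x_2 -> (((x_1 & x_3) & x_3) <-> (x_1 <-> (x_2 -> x_2))) = 1 -> 6 = 6
(~(x_2 -> x_1) -> ~~x_2) | (~~x_2 -> (((x_1 & x_3) & x_3) <-> (x_1 <-> (x_2 -> x_2)))) = 6 | 6 = 6
((~(x_3 -> x_1) -> ~x_3) & (~(x_1 -> x_3) & (x_1 & x_3))) & ((~(x_2 -> x_1) -> ~~x_2) | (~~x_2 -> (((x_1 & x_3) & x_3) <-> (x_1 <-> (x_2 -> x_2))))) = 0 & 6 = 0
(((((x_2 | x_2) | ((x_1 -> x_3) <-> x_1)) <-> ((x_1 <-> (x_2 & x_3)) & x_2)) & ((x_3 | (x_2 & x_1)) -> (x_2 <-> x_2))) -> ((~x_1 | (x_1 <-> x_3)) | (~(x_2 -> x_1) | (x_2 & (x_1 -> (x_3 -> x_1)))))) -> (((~(x_3 -> x_1) -> ~x_3) & (~(x_1 -> x_3) & (x_1 & x_3))) & ((~(x_2 -> x_1) -> ~~x_2) | (~~x_2 -> (((x_1 & x_3) & x_3) <-> (x_1 <-> (x_2 -> x_2)))))) = 6 -> 0 = 0

0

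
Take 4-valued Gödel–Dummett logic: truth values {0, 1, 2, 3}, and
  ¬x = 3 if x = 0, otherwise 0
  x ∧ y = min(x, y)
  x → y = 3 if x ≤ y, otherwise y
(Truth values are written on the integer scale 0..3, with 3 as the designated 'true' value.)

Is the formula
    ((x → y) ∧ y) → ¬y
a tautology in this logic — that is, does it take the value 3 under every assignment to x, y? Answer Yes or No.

No

Counterexample: take x = 0, y = 1.
x → y = 0 → 1 = 3
(x → y) ∧ y = 3 ∧ 1 = 1
¬y = ¬1 = 0
((x → y) ∧ y) → ¬y = 1 → 0 = 0
This gives 0 ≠ 3.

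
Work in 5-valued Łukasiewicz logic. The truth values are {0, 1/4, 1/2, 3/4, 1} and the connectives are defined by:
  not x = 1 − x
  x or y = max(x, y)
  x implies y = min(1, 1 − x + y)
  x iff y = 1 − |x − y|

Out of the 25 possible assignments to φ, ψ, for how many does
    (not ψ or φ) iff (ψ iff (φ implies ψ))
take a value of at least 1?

value 1: 11 assignments (counts)
value 3/4: 4 assignments
value 1/2: 6 assignments
value 1/4: 2 assignments
value 0: 2 assignments
So 11 of the 25 assignments meet the threshold.

11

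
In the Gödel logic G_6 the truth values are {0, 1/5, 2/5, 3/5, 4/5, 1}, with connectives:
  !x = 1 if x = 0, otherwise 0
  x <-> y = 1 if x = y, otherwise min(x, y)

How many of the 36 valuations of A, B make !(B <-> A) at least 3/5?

10

value 1: 10 assignments (counts)
value 0: 26 assignments
So 10 of the 36 assignments meet the threshold.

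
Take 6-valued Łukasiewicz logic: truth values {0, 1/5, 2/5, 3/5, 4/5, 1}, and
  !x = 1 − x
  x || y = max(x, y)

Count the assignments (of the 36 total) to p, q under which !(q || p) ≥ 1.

value 1: 1 assignment (counts)
value 4/5: 3 assignments
value 3/5: 5 assignments
value 2/5: 7 assignments
value 1/5: 9 assignments
value 0: 11 assignments
So 1 of the 36 assignments meets the threshold.

1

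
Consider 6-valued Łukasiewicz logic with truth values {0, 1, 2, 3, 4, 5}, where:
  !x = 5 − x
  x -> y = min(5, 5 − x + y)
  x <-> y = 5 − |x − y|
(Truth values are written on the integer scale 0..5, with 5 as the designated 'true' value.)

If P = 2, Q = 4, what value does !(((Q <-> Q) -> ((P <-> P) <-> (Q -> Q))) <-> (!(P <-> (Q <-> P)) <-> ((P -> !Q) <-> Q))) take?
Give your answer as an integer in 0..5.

4

Q <-> Q = 4 <-> 4 = 5
P <-> P = 2 <-> 2 = 5
Q -> Q = 4 -> 4 = 5
(P <-> P) <-> (Q -> Q) = 5 <-> 5 = 5
(Q <-> Q) -> ((P <-> P) <-> (Q -> Q)) = 5 -> 5 = 5
Q <-> P = 4 <-> 2 = 3
P <-> (Q <-> P) = 2 <-> 3 = 4
!(P <-> (Q <-> P)) = !4 = 1
!Q = !4 = 1
P -> !Q = 2 -> 1 = 4
(P -> !Q) <-> Q = 4 <-> 4 = 5
!(P <-> (Q <-> P)) <-> ((P -> !Q) <-> Q) = 1 <-> 5 = 1
((Q <-> Q) -> ((P <-> P) <-> (Q -> Q))) <-> (!(P <-> (Q <-> P)) <-> ((P -> !Q) <-> Q)) = 5 <-> 1 = 1
!(((Q <-> Q) -> ((P <-> P) <-> (Q -> Q))) <-> (!(P <-> (Q <-> P)) <-> ((P -> !Q) <-> Q))) = !1 = 4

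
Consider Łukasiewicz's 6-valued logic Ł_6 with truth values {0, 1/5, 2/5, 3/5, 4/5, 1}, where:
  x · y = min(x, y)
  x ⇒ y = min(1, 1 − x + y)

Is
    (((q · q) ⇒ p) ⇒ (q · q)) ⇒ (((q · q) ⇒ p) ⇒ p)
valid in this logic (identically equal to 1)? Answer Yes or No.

Counterexample: take p = 0, q = 1/5.
q · q = 1/5 · 1/5 = 1/5
(q · q) ⇒ p = 1/5 ⇒ 0 = 4/5
q · q = 1/5 · 1/5 = 1/5
((q · q) ⇒ p) ⇒ (q · q) = 4/5 ⇒ 1/5 = 2/5
q · q = 1/5 · 1/5 = 1/5
(q · q) ⇒ p = 1/5 ⇒ 0 = 4/5
((q · q) ⇒ p) ⇒ p = 4/5 ⇒ 0 = 1/5
(((q · q) ⇒ p) ⇒ (q · q)) ⇒ (((q · q) ⇒ p) ⇒ p) = 2/5 ⇒ 1/5 = 4/5
This gives 4/5 ≠ 1.

No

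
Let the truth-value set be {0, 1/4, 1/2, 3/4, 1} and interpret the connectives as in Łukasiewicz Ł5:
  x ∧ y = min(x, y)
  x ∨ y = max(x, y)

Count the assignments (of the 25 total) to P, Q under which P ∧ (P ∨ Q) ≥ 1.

value 1: 5 assignments (counts)
value 3/4: 5 assignments
value 1/2: 5 assignments
value 1/4: 5 assignments
value 0: 5 assignments
So 5 of the 25 assignments meet the threshold.

5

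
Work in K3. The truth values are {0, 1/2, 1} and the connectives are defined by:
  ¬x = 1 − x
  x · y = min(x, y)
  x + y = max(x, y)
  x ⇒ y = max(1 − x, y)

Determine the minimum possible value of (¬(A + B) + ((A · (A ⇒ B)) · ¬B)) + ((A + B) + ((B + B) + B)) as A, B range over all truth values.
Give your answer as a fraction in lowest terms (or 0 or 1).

1/2

Take A = 0, B = 1/2:
A + B = 0 + 1/2 = 1/2
¬(A + B) = ¬1/2 = 1/2
A ⇒ B = 0 ⇒ 1/2 = 1
A · (A ⇒ B) = 0 · 1 = 0
¬B = ¬1/2 = 1/2
(A · (A ⇒ B)) · ¬B = 0 · 1/2 = 0
¬(A + B) + ((A · (A ⇒ B)) · ¬B) = 1/2 + 0 = 1/2
A + B = 0 + 1/2 = 1/2
B + B = 1/2 + 1/2 = 1/2
(B + B) + B = 1/2 + 1/2 = 1/2
(A + B) + ((B + B) + B) = 1/2 + 1/2 = 1/2
(¬(A + B) + ((A · (A ⇒ B)) · ¬B)) + ((A + B) + ((B + B) + B)) = 1/2 + 1/2 = 1/2
No assignment yields a value below 1/2, so this is the minimum.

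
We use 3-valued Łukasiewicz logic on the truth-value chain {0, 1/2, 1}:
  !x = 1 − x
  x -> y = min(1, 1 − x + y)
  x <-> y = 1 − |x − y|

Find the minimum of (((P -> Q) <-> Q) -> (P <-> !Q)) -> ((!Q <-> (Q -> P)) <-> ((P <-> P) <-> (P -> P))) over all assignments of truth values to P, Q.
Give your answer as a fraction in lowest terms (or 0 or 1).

Take P = 1/2, Q = 1/2:
P -> Q = 1/2 -> 1/2 = 1
(P -> Q) <-> Q = 1 <-> 1/2 = 1/2
!Q = !1/2 = 1/2
P <-> !Q = 1/2 <-> 1/2 = 1
((P -> Q) <-> Q) -> (P <-> !Q) = 1/2 -> 1 = 1
!Q = !1/2 = 1/2
Q -> P = 1/2 -> 1/2 = 1
!Q <-> (Q -> P) = 1/2 <-> 1 = 1/2
P <-> P = 1/2 <-> 1/2 = 1
P -> P = 1/2 -> 1/2 = 1
(P <-> P) <-> (P -> P) = 1 <-> 1 = 1
(!Q <-> (Q -> P)) <-> ((P <-> P) <-> (P -> P)) = 1/2 <-> 1 = 1/2
(((P -> Q) <-> Q) -> (P <-> !Q)) -> ((!Q <-> (Q -> P)) <-> ((P <-> P) <-> (P -> P))) = 1 -> 1/2 = 1/2
No assignment yields a value below 1/2, so this is the minimum.

1/2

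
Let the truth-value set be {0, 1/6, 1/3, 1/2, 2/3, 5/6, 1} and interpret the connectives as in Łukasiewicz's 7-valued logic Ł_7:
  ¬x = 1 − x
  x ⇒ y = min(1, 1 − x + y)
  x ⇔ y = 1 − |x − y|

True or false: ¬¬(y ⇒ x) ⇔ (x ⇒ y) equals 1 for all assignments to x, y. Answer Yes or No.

No

Counterexample: take x = 0, y = 1/6.
y ⇒ x = 1/6 ⇒ 0 = 5/6
¬(y ⇒ x) = ¬5/6 = 1/6
¬¬(y ⇒ x) = ¬1/6 = 5/6
x ⇒ y = 0 ⇒ 1/6 = 1
¬¬(y ⇒ x) ⇔ (x ⇒ y) = 5/6 ⇔ 1 = 5/6
This gives 5/6 ≠ 1.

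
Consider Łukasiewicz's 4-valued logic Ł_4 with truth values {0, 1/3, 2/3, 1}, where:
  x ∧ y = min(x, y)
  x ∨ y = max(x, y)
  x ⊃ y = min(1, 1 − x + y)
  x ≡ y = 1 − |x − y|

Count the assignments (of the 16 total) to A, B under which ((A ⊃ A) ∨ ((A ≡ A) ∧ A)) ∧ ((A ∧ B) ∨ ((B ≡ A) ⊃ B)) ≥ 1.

A = 0, B = 0 ↦ 0  <
A = 0, B = 1/3 ↦ 2/3  <
A = 0, B = 2/3 ↦ 1  ≥
A = 0, B = 1 ↦ 1  ≥
A = 1/3, B = 0 ↦ 1/3  <
A = 1/3, B = 1/3 ↦ 1/3  <
A = 1/3, B = 2/3 ↦ 1  ≥
A = 1/3, B = 1 ↦ 1  ≥
A = 2/3, B = 0 ↦ 2/3  <
A = 2/3, B = 1/3 ↦ 2/3  <
A = 2/3, B = 2/3 ↦ 2/3  <
A = 2/3, B = 1 ↦ 1  ≥
A = 1, B = 0 ↦ 1  ≥
A = 1, B = 1/3 ↦ 1  ≥
A = 1, B = 2/3 ↦ 1  ≥
A = 1, B = 1 ↦ 1  ≥
So 9 of the 16 assignments meet the threshold.

9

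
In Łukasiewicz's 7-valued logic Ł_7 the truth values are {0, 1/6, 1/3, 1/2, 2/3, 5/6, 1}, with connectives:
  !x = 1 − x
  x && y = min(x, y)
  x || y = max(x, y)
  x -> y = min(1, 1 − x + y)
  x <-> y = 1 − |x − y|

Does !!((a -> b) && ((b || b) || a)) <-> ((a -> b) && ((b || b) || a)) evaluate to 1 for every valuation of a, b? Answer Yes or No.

At a = 1/3, b = 1/6, for instance:
a -> b = 1/3 -> 1/6 = 5/6
b || b = 1/6 || 1/6 = 1/6
(b || b) || a = 1/6 || 1/3 = 1/3
(a -> b) && ((b || b) || a) = 5/6 && 1/3 = 1/3
!((a -> b) && ((b || b) || a)) = !1/3 = 2/3
!!((a -> b) && ((b || b) || a)) = !2/3 = 1/3
!!((a -> b) && ((b || b) || a)) <-> ((a -> b) && ((b || b) || a)) = 1/3 <-> 1/3 = 1
and checking the remaining 48 assignments likewise gives ≥ 1 in every case.

Yes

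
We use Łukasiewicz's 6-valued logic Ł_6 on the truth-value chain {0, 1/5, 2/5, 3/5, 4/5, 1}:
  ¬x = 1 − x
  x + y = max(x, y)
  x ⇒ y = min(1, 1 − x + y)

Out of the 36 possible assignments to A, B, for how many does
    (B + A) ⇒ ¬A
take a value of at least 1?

value 1: 15 assignments (counts)
value 4/5: 6 assignments
value 3/5: 2 assignments
value 2/5: 6 assignments
value 1/5: 1 assignment
value 0: 6 assignments
So 15 of the 36 assignments meet the threshold.

15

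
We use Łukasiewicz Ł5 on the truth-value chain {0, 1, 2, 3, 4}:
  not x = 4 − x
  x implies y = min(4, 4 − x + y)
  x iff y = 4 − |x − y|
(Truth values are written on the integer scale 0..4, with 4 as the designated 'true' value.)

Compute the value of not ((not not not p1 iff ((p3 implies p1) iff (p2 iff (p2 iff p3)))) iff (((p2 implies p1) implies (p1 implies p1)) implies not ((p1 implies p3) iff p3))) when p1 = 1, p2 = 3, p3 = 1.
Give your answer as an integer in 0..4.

1

not p1 = not 1 = 3
not not p1 = not 3 = 1
not not not p1 = not 1 = 3
p3 implies p1 = 1 implies 1 = 4
p2 iff p3 = 3 iff 1 = 2
p2 iff (p2 iff p3) = 3 iff 2 = 3
(p3 implies p1) iff (p2 iff (p2 iff p3)) = 4 iff 3 = 3
not not not p1 iff ((p3 implies p1) iff (p2 iff (p2 iff p3))) = 3 iff 3 = 4
p2 implies p1 = 3 implies 1 = 2
p1 implies p1 = 1 implies 1 = 4
(p2 implies p1) implies (p1 implies p1) = 2 implies 4 = 4
p1 implies p3 = 1 implies 1 = 4
(p1 implies p3) iff p3 = 4 iff 1 = 1
not ((p1 implies p3) iff p3) = not 1 = 3
((p2 implies p1) implies (p1 implies p1)) implies not ((p1 implies p3) iff p3) = 4 implies 3 = 3
(not not not p1 iff ((p3 implies p1) iff (p2 iff (p2 iff p3)))) iff (((p2 implies p1) implies (p1 implies p1)) implies not ((p1 implies p3) iff p3)) = 4 iff 3 = 3
not ((not not not p1 iff ((p3 implies p1) iff (p2 iff (p2 iff p3)))) iff (((p2 implies p1) implies (p1 implies p1)) implies not ((p1 implies p3) iff p3))) = not 3 = 1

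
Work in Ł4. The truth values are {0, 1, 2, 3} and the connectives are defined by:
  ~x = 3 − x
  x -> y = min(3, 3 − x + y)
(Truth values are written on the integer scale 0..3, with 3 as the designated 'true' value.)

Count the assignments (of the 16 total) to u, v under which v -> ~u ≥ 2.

13

u = 0, v = 0 ↦ 3  ≥
u = 0, v = 1 ↦ 3  ≥
u = 0, v = 2 ↦ 3  ≥
u = 0, v = 3 ↦ 3  ≥
u = 1, v = 0 ↦ 3  ≥
u = 1, v = 1 ↦ 3  ≥
u = 1, v = 2 ↦ 3  ≥
u = 1, v = 3 ↦ 2  ≥
u = 2, v = 0 ↦ 3  ≥
u = 2, v = 1 ↦ 3  ≥
u = 2, v = 2 ↦ 2  ≥
u = 2, v = 3 ↦ 1  <
u = 3, v = 0 ↦ 3  ≥
u = 3, v = 1 ↦ 2  ≥
u = 3, v = 2 ↦ 1  <
u = 3, v = 3 ↦ 0  <
So 13 of the 16 assignments meet the threshold.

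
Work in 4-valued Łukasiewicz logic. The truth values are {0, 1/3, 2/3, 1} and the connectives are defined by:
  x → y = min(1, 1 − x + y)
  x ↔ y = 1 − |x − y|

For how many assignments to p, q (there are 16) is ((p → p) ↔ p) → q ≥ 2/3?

13

p = 0, q = 0 ↦ 1  ≥
p = 0, q = 1/3 ↦ 1  ≥
p = 0, q = 2/3 ↦ 1  ≥
p = 0, q = 1 ↦ 1  ≥
p = 1/3, q = 0 ↦ 2/3  ≥
p = 1/3, q = 1/3 ↦ 1  ≥
p = 1/3, q = 2/3 ↦ 1  ≥
p = 1/3, q = 1 ↦ 1  ≥
p = 2/3, q = 0 ↦ 1/3  <
p = 2/3, q = 1/3 ↦ 2/3  ≥
p = 2/3, q = 2/3 ↦ 1  ≥
p = 2/3, q = 1 ↦ 1  ≥
p = 1, q = 0 ↦ 0  <
p = 1, q = 1/3 ↦ 1/3  <
p = 1, q = 2/3 ↦ 2/3  ≥
p = 1, q = 1 ↦ 1  ≥
So 13 of the 16 assignments meet the threshold.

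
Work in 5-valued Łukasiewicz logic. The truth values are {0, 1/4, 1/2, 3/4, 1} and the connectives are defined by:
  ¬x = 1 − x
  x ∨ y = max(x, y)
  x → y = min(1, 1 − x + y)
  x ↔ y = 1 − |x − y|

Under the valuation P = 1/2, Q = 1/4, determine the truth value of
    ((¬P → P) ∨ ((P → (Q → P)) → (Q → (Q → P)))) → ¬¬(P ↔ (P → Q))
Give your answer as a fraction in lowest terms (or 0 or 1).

¬P = ¬1/2 = 1/2
¬P → P = 1/2 → 1/2 = 1
Q → P = 1/4 → 1/2 = 1
P → (Q → P) = 1/2 → 1 = 1
Q → P = 1/4 → 1/2 = 1
Q → (Q → P) = 1/4 → 1 = 1
(P → (Q → P)) → (Q → (Q → P)) = 1 → 1 = 1
(¬P → P) ∨ ((P → (Q → P)) → (Q → (Q → P))) = 1 ∨ 1 = 1
P → Q = 1/2 → 1/4 = 3/4
P ↔ (P → Q) = 1/2 ↔ 3/4 = 3/4
¬(P ↔ (P → Q)) = ¬3/4 = 1/4
¬¬(P ↔ (P → Q)) = ¬1/4 = 3/4
((¬P → P) ∨ ((P → (Q → P)) → (Q → (Q → P)))) → ¬¬(P ↔ (P → Q)) = 1 → 3/4 = 3/4

3/4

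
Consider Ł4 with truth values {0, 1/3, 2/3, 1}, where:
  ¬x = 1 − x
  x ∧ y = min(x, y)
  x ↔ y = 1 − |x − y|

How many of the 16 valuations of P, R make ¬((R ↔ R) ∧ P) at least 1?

P = 0, R = 0 ↦ 1  ≥
P = 0, R = 1/3 ↦ 1  ≥
P = 0, R = 2/3 ↦ 1  ≥
P = 0, R = 1 ↦ 1  ≥
P = 1/3, R = 0 ↦ 2/3  <
P = 1/3, R = 1/3 ↦ 2/3  <
P = 1/3, R = 2/3 ↦ 2/3  <
P = 1/3, R = 1 ↦ 2/3  <
P = 2/3, R = 0 ↦ 1/3  <
P = 2/3, R = 1/3 ↦ 1/3  <
P = 2/3, R = 2/3 ↦ 1/3  <
P = 2/3, R = 1 ↦ 1/3  <
P = 1, R = 0 ↦ 0  <
P = 1, R = 1/3 ↦ 0  <
P = 1, R = 2/3 ↦ 0  <
P = 1, R = 1 ↦ 0  <
So 4 of the 16 assignments meet the threshold.

4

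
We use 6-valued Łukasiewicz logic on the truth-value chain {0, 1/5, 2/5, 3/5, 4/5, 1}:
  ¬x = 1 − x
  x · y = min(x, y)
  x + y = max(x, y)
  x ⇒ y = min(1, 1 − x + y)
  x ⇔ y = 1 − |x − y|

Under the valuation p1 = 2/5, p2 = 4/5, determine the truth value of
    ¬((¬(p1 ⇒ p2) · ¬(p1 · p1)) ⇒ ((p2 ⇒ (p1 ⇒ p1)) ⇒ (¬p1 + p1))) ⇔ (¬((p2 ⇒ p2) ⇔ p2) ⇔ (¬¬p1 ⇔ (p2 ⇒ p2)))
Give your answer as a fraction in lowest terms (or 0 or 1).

1/5

p1 ⇒ p2 = 2/5 ⇒ 4/5 = 1
¬(p1 ⇒ p2) = ¬1 = 0
p1 · p1 = 2/5 · 2/5 = 2/5
¬(p1 · p1) = ¬2/5 = 3/5
¬(p1 ⇒ p2) · ¬(p1 · p1) = 0 · 3/5 = 0
p1 ⇒ p1 = 2/5 ⇒ 2/5 = 1
p2 ⇒ (p1 ⇒ p1) = 4/5 ⇒ 1 = 1
¬p1 = ¬2/5 = 3/5
¬p1 + p1 = 3/5 + 2/5 = 3/5
(p2 ⇒ (p1 ⇒ p1)) ⇒ (¬p1 + p1) = 1 ⇒ 3/5 = 3/5
(¬(p1 ⇒ p2) · ¬(p1 · p1)) ⇒ ((p2 ⇒ (p1 ⇒ p1)) ⇒ (¬p1 + p1)) = 0 ⇒ 3/5 = 1
¬((¬(p1 ⇒ p2) · ¬(p1 · p1)) ⇒ ((p2 ⇒ (p1 ⇒ p1)) ⇒ (¬p1 + p1))) = ¬1 = 0
p2 ⇒ p2 = 4/5 ⇒ 4/5 = 1
(p2 ⇒ p2) ⇔ p2 = 1 ⇔ 4/5 = 4/5
¬((p2 ⇒ p2) ⇔ p2) = ¬4/5 = 1/5
¬p1 = ¬2/5 = 3/5
¬¬p1 = ¬3/5 = 2/5
p2 ⇒ p2 = 4/5 ⇒ 4/5 = 1
¬¬p1 ⇔ (p2 ⇒ p2) = 2/5 ⇔ 1 = 2/5
¬((p2 ⇒ p2) ⇔ p2) ⇔ (¬¬p1 ⇔ (p2 ⇒ p2)) = 1/5 ⇔ 2/5 = 4/5
¬((¬(p1 ⇒ p2) · ¬(p1 · p1)) ⇒ ((p2 ⇒ (p1 ⇒ p1)) ⇒ (¬p1 + p1))) ⇔ (¬((p2 ⇒ p2) ⇔ p2) ⇔ (¬¬p1 ⇔ (p2 ⇒ p2))) = 0 ⇔ 4/5 = 1/5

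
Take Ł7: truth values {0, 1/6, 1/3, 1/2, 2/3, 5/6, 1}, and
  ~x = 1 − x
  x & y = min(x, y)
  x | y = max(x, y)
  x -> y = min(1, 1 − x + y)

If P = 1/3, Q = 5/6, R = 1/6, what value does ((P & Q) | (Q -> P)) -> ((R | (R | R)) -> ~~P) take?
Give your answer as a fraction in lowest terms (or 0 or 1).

P & Q = 1/3 & 5/6 = 1/3
Q -> P = 5/6 -> 1/3 = 1/2
(P & Q) | (Q -> P) = 1/3 | 1/2 = 1/2
R | R = 1/6 | 1/6 = 1/6
R | (R | R) = 1/6 | 1/6 = 1/6
~P = ~1/3 = 2/3
~~P = ~2/3 = 1/3
(R | (R | R)) -> ~~P = 1/6 -> 1/3 = 1
((P & Q) | (Q -> P)) -> ((R | (R | R)) -> ~~P) = 1/2 -> 1 = 1

1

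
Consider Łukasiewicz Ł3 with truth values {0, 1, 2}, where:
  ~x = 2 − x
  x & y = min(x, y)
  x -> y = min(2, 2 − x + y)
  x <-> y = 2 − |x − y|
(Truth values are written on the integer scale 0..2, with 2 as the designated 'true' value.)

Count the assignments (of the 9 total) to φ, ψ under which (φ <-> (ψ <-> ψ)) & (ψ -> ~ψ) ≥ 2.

2

φ = 0, ψ = 0 ↦ 0  <
φ = 0, ψ = 1 ↦ 0  <
φ = 0, ψ = 2 ↦ 0  <
φ = 1, ψ = 0 ↦ 1  <
φ = 1, ψ = 1 ↦ 1  <
φ = 1, ψ = 2 ↦ 0  <
φ = 2, ψ = 0 ↦ 2  ≥
φ = 2, ψ = 1 ↦ 2  ≥
φ = 2, ψ = 2 ↦ 0  <
So 2 of the 9 assignments meet the threshold.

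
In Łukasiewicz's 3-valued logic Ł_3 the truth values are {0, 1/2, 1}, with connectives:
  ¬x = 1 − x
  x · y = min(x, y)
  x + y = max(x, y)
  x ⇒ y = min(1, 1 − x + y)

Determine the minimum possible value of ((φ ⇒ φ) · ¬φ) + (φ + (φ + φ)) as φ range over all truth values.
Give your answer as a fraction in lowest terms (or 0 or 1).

1/2

Take φ = 1/2:
φ ⇒ φ = 1/2 ⇒ 1/2 = 1
¬φ = ¬1/2 = 1/2
(φ ⇒ φ) · ¬φ = 1 · 1/2 = 1/2
φ + φ = 1/2 + 1/2 = 1/2
φ + (φ + φ) = 1/2 + 1/2 = 1/2
((φ ⇒ φ) · ¬φ) + (φ + (φ + φ)) = 1/2 + 1/2 = 1/2
No assignment yields a value below 1/2, so this is the minimum.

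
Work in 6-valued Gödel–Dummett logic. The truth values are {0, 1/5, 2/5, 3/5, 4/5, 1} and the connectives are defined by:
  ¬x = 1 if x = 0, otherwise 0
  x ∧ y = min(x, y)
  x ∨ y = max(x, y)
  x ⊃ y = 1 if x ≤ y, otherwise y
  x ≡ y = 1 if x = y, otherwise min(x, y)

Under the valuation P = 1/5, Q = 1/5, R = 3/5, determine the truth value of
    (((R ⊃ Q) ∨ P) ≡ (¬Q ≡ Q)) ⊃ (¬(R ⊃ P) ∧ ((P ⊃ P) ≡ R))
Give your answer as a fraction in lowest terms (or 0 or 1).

R ⊃ Q = 3/5 ⊃ 1/5 = 1/5
(R ⊃ Q) ∨ P = 1/5 ∨ 1/5 = 1/5
¬Q = ¬1/5 = 0
¬Q ≡ Q = 0 ≡ 1/5 = 0
((R ⊃ Q) ∨ P) ≡ (¬Q ≡ Q) = 1/5 ≡ 0 = 0
R ⊃ P = 3/5 ⊃ 1/5 = 1/5
¬(R ⊃ P) = ¬1/5 = 0
P ⊃ P = 1/5 ⊃ 1/5 = 1
(P ⊃ P) ≡ R = 1 ≡ 3/5 = 3/5
¬(R ⊃ P) ∧ ((P ⊃ P) ≡ R) = 0 ∧ 3/5 = 0
(((R ⊃ Q) ∨ P) ≡ (¬Q ≡ Q)) ⊃ (¬(R ⊃ P) ∧ ((P ⊃ P) ≡ R)) = 0 ⊃ 0 = 1

1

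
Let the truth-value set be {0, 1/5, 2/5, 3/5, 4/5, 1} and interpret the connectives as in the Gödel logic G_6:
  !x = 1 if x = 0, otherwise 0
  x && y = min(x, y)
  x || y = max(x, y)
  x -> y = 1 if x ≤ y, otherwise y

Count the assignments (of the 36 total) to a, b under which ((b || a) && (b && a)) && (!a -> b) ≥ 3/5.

9

value 1: 1 assignment (counts)
value 4/5: 3 assignments (counts)
value 3/5: 5 assignments (counts)
value 2/5: 7 assignments
value 1/5: 9 assignments
value 0: 11 assignments
So 9 of the 36 assignments meet the threshold.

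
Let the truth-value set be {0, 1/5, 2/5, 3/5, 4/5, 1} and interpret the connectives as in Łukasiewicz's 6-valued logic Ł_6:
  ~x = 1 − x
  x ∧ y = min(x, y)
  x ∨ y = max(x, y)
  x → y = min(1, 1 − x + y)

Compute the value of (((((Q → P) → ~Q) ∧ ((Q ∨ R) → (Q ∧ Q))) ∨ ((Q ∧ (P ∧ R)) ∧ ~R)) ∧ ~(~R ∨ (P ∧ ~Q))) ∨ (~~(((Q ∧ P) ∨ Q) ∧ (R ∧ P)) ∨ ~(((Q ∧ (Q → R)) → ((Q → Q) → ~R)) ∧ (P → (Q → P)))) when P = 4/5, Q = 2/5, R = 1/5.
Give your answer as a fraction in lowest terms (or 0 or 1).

1/5

Q → P = 2/5 → 4/5 = 1
~Q = ~2/5 = 3/5
(Q → P) → ~Q = 1 → 3/5 = 3/5
Q ∨ R = 2/5 ∨ 1/5 = 2/5
Q ∧ Q = 2/5 ∧ 2/5 = 2/5
(Q ∨ R) → (Q ∧ Q) = 2/5 → 2/5 = 1
((Q → P) → ~Q) ∧ ((Q ∨ R) → (Q ∧ Q)) = 3/5 ∧ 1 = 3/5
P ∧ R = 4/5 ∧ 1/5 = 1/5
Q ∧ (P ∧ R) = 2/5 ∧ 1/5 = 1/5
~R = ~1/5 = 4/5
(Q ∧ (P ∧ R)) ∧ ~R = 1/5 ∧ 4/5 = 1/5
(((Q → P) → ~Q) ∧ ((Q ∨ R) → (Q ∧ Q))) ∨ ((Q ∧ (P ∧ R)) ∧ ~R) = 3/5 ∨ 1/5 = 3/5
~R = ~1/5 = 4/5
~Q = ~2/5 = 3/5
P ∧ ~Q = 4/5 ∧ 3/5 = 3/5
~R ∨ (P ∧ ~Q) = 4/5 ∨ 3/5 = 4/5
~(~R ∨ (P ∧ ~Q)) = ~4/5 = 1/5
((((Q → P) → ~Q) ∧ ((Q ∨ R) → (Q ∧ Q))) ∨ ((Q ∧ (P ∧ R)) ∧ ~R)) ∧ ~(~R ∨ (P ∧ ~Q)) = 3/5 ∧ 1/5 = 1/5
Q ∧ P = 2/5 ∧ 4/5 = 2/5
(Q ∧ P) ∨ Q = 2/5 ∨ 2/5 = 2/5
R ∧ P = 1/5 ∧ 4/5 = 1/5
((Q ∧ P) ∨ Q) ∧ (R ∧ P) = 2/5 ∧ 1/5 = 1/5
~(((Q ∧ P) ∨ Q) ∧ (R ∧ P)) = ~1/5 = 4/5
~~(((Q ∧ P) ∨ Q) ∧ (R ∧ P)) = ~4/5 = 1/5
Q → R = 2/5 → 1/5 = 4/5
Q ∧ (Q → R) = 2/5 ∧ 4/5 = 2/5
Q → Q = 2/5 → 2/5 = 1
~R = ~1/5 = 4/5
(Q → Q) → ~R = 1 → 4/5 = 4/5
(Q ∧ (Q → R)) → ((Q → Q) → ~R) = 2/5 → 4/5 = 1
Q → P = 2/5 → 4/5 = 1
P → (Q → P) = 4/5 → 1 = 1
((Q ∧ (Q → R)) → ((Q → Q) → ~R)) ∧ (P → (Q → P)) = 1 ∧ 1 = 1
~(((Q ∧ (Q → R)) → ((Q → Q) → ~R)) ∧ (P → (Q → P))) = ~1 = 0
~~(((Q ∧ P) ∨ Q) ∧ (R ∧ P)) ∨ ~(((Q ∧ (Q → R)) → ((Q → Q) → ~R)) ∧ (P → (Q → P))) = 1/5 ∨ 0 = 1/5
(((((Q → P) → ~Q) ∧ ((Q ∨ R) → (Q ∧ Q))) ∨ ((Q ∧ (P ∧ R)) ∧ ~R)) ∧ ~(~R ∨ (P ∧ ~Q))) ∨ (~~(((Q ∧ P) ∨ Q) ∧ (R ∧ P)) ∨ ~(((Q ∧ (Q → R)) → ((Q → Q) → ~R)) ∧ (P → (Q → P)))) = 1/5 ∨ 1/5 = 1/5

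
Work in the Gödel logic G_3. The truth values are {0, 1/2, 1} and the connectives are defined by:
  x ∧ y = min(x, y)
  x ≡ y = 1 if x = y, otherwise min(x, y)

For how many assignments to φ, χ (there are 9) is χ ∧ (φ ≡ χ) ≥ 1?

φ = 0, χ = 0 ↦ 0  <
φ = 0, χ = 1/2 ↦ 0  <
φ = 0, χ = 1 ↦ 0  <
φ = 1/2, χ = 0 ↦ 0  <
φ = 1/2, χ = 1/2 ↦ 1/2  <
φ = 1/2, χ = 1 ↦ 1/2  <
φ = 1, χ = 0 ↦ 0  <
φ = 1, χ = 1/2 ↦ 1/2  <
φ = 1, χ = 1 ↦ 1  ≥
So 1 of the 9 assignments meets the threshold.

1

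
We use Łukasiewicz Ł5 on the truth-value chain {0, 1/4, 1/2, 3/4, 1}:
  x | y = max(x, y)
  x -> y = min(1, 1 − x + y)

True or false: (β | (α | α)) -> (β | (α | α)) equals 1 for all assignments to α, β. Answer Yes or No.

Yes

At α = 1/2, β = 1, for instance:
α | α = 1/2 | 1/2 = 1/2
β | (α | α) = 1 | 1/2 = 1
(β | (α | α)) -> (β | (α | α)) = 1 -> 1 = 1
and checking the remaining 24 assignments likewise gives ≥ 1 in every case.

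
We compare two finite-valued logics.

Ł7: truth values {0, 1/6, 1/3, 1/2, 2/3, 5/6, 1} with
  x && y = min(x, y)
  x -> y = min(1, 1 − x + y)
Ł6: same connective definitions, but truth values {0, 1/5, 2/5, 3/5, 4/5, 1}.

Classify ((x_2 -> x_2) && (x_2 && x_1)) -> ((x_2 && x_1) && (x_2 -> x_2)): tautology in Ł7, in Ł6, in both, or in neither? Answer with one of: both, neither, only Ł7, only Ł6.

In Ł7: every assignment gives 1 — tautology.
In Ł6: every assignment gives 1 — tautology.

both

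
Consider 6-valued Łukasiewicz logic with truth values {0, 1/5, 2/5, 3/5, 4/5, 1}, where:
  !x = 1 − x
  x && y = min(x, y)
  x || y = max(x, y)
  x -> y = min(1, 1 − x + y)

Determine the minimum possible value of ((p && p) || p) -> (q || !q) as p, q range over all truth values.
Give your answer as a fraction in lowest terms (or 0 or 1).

Take p = 1, q = 2/5:
p && p = 1 && 1 = 1
(p && p) || p = 1 || 1 = 1
!q = !2/5 = 3/5
q || !q = 2/5 || 3/5 = 3/5
((p && p) || p) -> (q || !q) = 1 -> 3/5 = 3/5
No assignment yields a value below 3/5, so this is the minimum.

3/5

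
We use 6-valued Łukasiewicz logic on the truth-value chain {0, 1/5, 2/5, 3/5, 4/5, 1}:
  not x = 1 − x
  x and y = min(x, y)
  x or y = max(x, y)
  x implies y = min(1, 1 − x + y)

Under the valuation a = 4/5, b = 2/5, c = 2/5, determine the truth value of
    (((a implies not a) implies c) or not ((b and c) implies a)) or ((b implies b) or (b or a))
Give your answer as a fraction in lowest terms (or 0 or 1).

not a = not 4/5 = 1/5
a implies not a = 4/5 implies 1/5 = 2/5
(a implies not a) implies c = 2/5 implies 2/5 = 1
b and c = 2/5 and 2/5 = 2/5
(b and c) implies a = 2/5 implies 4/5 = 1
not ((b and c) implies a) = not 1 = 0
((a implies not a) implies c) or not ((b and c) implies a) = 1 or 0 = 1
b implies b = 2/5 implies 2/5 = 1
b or a = 2/5 or 4/5 = 4/5
(b implies b) or (b or a) = 1 or 4/5 = 1
(((a implies not a) implies c) or not ((b and c) implies a)) or ((b implies b) or (b or a)) = 1 or 1 = 1

1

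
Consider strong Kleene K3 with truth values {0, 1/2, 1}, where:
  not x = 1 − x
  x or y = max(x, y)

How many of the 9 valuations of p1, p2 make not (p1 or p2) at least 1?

p1 = 0, p2 = 0 ↦ 1  ≥
p1 = 0, p2 = 1/2 ↦ 1/2  <
p1 = 0, p2 = 1 ↦ 0  <
p1 = 1/2, p2 = 0 ↦ 1/2  <
p1 = 1/2, p2 = 1/2 ↦ 1/2  <
p1 = 1/2, p2 = 1 ↦ 0  <
p1 = 1, p2 = 0 ↦ 0  <
p1 = 1, p2 = 1/2 ↦ 0  <
p1 = 1, p2 = 1 ↦ 0  <
So 1 of the 9 assignments meets the threshold.

1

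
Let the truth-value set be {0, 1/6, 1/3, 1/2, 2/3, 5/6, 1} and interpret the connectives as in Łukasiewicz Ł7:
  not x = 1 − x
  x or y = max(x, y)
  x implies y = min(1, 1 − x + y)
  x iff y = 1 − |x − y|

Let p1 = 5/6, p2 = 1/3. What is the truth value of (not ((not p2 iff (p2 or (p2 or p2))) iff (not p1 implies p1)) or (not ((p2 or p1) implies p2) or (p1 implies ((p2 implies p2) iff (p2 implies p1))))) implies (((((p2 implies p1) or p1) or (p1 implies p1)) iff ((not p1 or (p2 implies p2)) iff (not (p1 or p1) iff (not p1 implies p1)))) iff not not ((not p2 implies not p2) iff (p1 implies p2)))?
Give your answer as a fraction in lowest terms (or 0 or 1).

2/3

not p2 = not 1/3 = 2/3
p2 or p2 = 1/3 or 1/3 = 1/3
p2 or (p2 or p2) = 1/3 or 1/3 = 1/3
not p2 iff (p2 or (p2 or p2)) = 2/3 iff 1/3 = 2/3
not p1 = not 5/6 = 1/6
not p1 implies p1 = 1/6 implies 5/6 = 1
(not p2 iff (p2 or (p2 or p2))) iff (not p1 implies p1) = 2/3 iff 1 = 2/3
not ((not p2 iff (p2 or (p2 or p2))) iff (not p1 implies p1)) = not 2/3 = 1/3
p2 or p1 = 1/3 or 5/6 = 5/6
(p2 or p1) implies p2 = 5/6 implies 1/3 = 1/2
not ((p2 or p1) implies p2) = not 1/2 = 1/2
p2 implies p2 = 1/3 implies 1/3 = 1
p2 implies p1 = 1/3 implies 5/6 = 1
(p2 implies p2) iff (p2 implies p1) = 1 iff 1 = 1
p1 implies ((p2 implies p2) iff (p2 implies p1)) = 5/6 implies 1 = 1
not ((p2 or p1) implies p2) or (p1 implies ((p2 implies p2) iff (p2 implies p1))) = 1/2 or 1 = 1
not ((not p2 iff (p2 or (p2 or p2))) iff (not p1 implies p1)) or (not ((p2 or p1) implies p2) or (p1 implies ((p2 implies p2) iff (p2 implies p1)))) = 1/3 or 1 = 1
p2 implies p1 = 1/3 implies 5/6 = 1
(p2 implies p1) or p1 = 1 or 5/6 = 1
p1 implies p1 = 5/6 implies 5/6 = 1
((p2 implies p1) or p1) or (p1 implies p1) = 1 or 1 = 1
not p1 = not 5/6 = 1/6
p2 implies p2 = 1/3 implies 1/3 = 1
not p1 or (p2 implies p2) = 1/6 or 1 = 1
p1 or p1 = 5/6 or 5/6 = 5/6
not (p1 or p1) = not 5/6 = 1/6
not p1 = not 5/6 = 1/6
not p1 implies p1 = 1/6 implies 5/6 = 1
not (p1 or p1) iff (not p1 implies p1) = 1/6 iff 1 = 1/6
(not p1 or (p2 implies p2)) iff (not (p1 or p1) iff (not p1 implies p1)) = 1 iff 1/6 = 1/6
(((p2 implies p1) or p1) or (p1 implies p1)) iff ((not p1 or (p2 implies p2)) iff (not (p1 or p1) iff (not p1 implies p1))) = 1 iff 1/6 = 1/6
not p2 = not 1/3 = 2/3
not p2 = not 1/3 = 2/3
not p2 implies not p2 = 2/3 implies 2/3 = 1
p1 implies p2 = 5/6 implies 1/3 = 1/2
(not p2 implies not p2) iff (p1 implies p2) = 1 iff 1/2 = 1/2
not ((not p2 implies not p2) iff (p1 implies p2)) = not 1/2 = 1/2
not not ((not p2 implies not p2) iff (p1 implies p2)) = not 1/2 = 1/2
((((p2 implies p1) or p1) or (p1 implies p1)) iff ((not p1 or (p2 implies p2)) iff (not (p1 or p1) iff (not p1 implies p1)))) iff not not ((not p2 implies not p2) iff (p1 implies p2)) = 1/6 iff 1/2 = 2/3
(not ((not p2 iff (p2 or (p2 or p2))) iff (not p1 implies p1)) or (not ((p2 or p1) implies p2) or (p1 implies ((p2 implies p2) iff (p2 implies p1))))) implies (((((p2 implies p1) or p1) or (p1 implies p1)) iff ((not p1 or (p2 implies p2)) iff (not (p1 or p1) iff (not p1 implies p1)))) iff not not ((not p2 implies not p2) iff (p1 implies p2))) = 1 implies 2/3 = 2/3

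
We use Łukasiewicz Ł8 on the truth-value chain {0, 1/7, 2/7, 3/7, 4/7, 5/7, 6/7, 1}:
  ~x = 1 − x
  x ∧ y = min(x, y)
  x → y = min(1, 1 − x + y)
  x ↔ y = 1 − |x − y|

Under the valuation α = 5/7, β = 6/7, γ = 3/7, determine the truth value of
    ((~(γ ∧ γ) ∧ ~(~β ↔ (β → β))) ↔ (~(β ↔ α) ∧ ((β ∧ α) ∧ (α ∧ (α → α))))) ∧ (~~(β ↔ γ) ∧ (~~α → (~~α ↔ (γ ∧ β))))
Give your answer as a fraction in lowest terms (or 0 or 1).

4/7

γ ∧ γ = 3/7 ∧ 3/7 = 3/7
~(γ ∧ γ) = ~3/7 = 4/7
~β = ~6/7 = 1/7
β → β = 6/7 → 6/7 = 1
~β ↔ (β → β) = 1/7 ↔ 1 = 1/7
~(~β ↔ (β → β)) = ~1/7 = 6/7
~(γ ∧ γ) ∧ ~(~β ↔ (β → β)) = 4/7 ∧ 6/7 = 4/7
β ↔ α = 6/7 ↔ 5/7 = 6/7
~(β ↔ α) = ~6/7 = 1/7
β ∧ α = 6/7 ∧ 5/7 = 5/7
α → α = 5/7 → 5/7 = 1
α ∧ (α → α) = 5/7 ∧ 1 = 5/7
(β ∧ α) ∧ (α ∧ (α → α)) = 5/7 ∧ 5/7 = 5/7
~(β ↔ α) ∧ ((β ∧ α) ∧ (α ∧ (α → α))) = 1/7 ∧ 5/7 = 1/7
(~(γ ∧ γ) ∧ ~(~β ↔ (β → β))) ↔ (~(β ↔ α) ∧ ((β ∧ α) ∧ (α ∧ (α → α)))) = 4/7 ↔ 1/7 = 4/7
β ↔ γ = 6/7 ↔ 3/7 = 4/7
~(β ↔ γ) = ~4/7 = 3/7
~~(β ↔ γ) = ~3/7 = 4/7
~α = ~5/7 = 2/7
~~α = ~2/7 = 5/7
~α = ~5/7 = 2/7
~~α = ~2/7 = 5/7
γ ∧ β = 3/7 ∧ 6/7 = 3/7
~~α ↔ (γ ∧ β) = 5/7 ↔ 3/7 = 5/7
~~α → (~~α ↔ (γ ∧ β)) = 5/7 → 5/7 = 1
~~(β ↔ γ) ∧ (~~α → (~~α ↔ (γ ∧ β))) = 4/7 ∧ 1 = 4/7
((~(γ ∧ γ) ∧ ~(~β ↔ (β → β))) ↔ (~(β ↔ α) ∧ ((β ∧ α) ∧ (α ∧ (α → α))))) ∧ (~~(β ↔ γ) ∧ (~~α → (~~α ↔ (γ ∧ β)))) = 4/7 ∧ 4/7 = 4/7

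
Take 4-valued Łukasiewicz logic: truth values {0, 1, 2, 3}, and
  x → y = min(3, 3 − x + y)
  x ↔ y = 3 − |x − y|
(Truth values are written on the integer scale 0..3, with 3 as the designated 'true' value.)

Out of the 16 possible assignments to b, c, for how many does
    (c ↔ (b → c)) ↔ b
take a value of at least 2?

13

b = 0, c = 0 ↦ 3  ≥
b = 0, c = 1 ↦ 2  ≥
b = 0, c = 2 ↦ 1  <
b = 0, c = 3 ↦ 0  <
b = 1, c = 0 ↦ 3  ≥
b = 1, c = 1 ↦ 3  ≥
b = 1, c = 2 ↦ 2  ≥
b = 1, c = 3 ↦ 1  <
b = 2, c = 0 ↦ 3  ≥
b = 2, c = 1 ↦ 3  ≥
b = 2, c = 2 ↦ 3  ≥
b = 2, c = 3 ↦ 2  ≥
b = 3, c = 0 ↦ 3  ≥
b = 3, c = 1 ↦ 3  ≥
b = 3, c = 2 ↦ 3  ≥
b = 3, c = 3 ↦ 3  ≥
So 13 of the 16 assignments meet the threshold.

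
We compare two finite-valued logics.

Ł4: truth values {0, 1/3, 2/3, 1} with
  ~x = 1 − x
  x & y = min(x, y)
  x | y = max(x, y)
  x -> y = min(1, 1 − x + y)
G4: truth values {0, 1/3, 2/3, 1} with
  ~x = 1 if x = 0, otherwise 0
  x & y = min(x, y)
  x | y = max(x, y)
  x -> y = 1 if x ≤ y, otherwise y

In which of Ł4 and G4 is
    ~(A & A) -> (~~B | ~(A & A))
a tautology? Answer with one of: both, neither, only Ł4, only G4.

both

In Ł4: every assignment gives 1 — tautology.
In G4: every assignment gives 1 — tautology.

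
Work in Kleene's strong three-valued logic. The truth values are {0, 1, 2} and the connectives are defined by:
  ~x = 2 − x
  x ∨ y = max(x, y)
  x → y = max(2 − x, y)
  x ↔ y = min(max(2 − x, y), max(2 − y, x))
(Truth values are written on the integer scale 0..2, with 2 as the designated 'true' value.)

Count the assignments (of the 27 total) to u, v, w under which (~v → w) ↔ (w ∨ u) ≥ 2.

value 2: 12 assignments (counts)
value 1: 13 assignments
value 0: 2 assignments
So 12 of the 27 assignments meet the threshold.

12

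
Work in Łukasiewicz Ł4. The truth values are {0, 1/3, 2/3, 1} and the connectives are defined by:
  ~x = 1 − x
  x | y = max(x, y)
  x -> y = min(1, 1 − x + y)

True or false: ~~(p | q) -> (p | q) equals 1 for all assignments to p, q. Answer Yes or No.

Yes

p = 0, q = 0 ↦ 1
p = 0, q = 1/3 ↦ 1
p = 0, q = 2/3 ↦ 1
p = 0, q = 1 ↦ 1
p = 1/3, q = 0 ↦ 1
p = 1/3, q = 1/3 ↦ 1
p = 1/3, q = 2/3 ↦ 1
p = 1/3, q = 1 ↦ 1
p = 2/3, q = 0 ↦ 1
p = 2/3, q = 1/3 ↦ 1
p = 2/3, q = 2/3 ↦ 1
p = 2/3, q = 1 ↦ 1
p = 1, q = 0 ↦ 1
p = 1, q = 1/3 ↦ 1
p = 1, q = 2/3 ↦ 1
p = 1, q = 1 ↦ 1
Every assignment gives a value ≥ 1.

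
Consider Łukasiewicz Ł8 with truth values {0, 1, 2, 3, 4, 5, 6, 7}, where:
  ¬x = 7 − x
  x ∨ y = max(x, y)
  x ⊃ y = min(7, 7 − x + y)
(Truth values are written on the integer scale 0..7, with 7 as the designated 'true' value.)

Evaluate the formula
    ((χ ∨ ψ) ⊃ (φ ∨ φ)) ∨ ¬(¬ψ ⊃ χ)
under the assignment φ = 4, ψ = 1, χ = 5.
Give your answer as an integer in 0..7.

6

χ ∨ ψ = 5 ∨ 1 = 5
φ ∨ φ = 4 ∨ 4 = 4
(χ ∨ ψ) ⊃ (φ ∨ φ) = 5 ⊃ 4 = 6
¬ψ = ¬1 = 6
¬ψ ⊃ χ = 6 ⊃ 5 = 6
¬(¬ψ ⊃ χ) = ¬6 = 1
((χ ∨ ψ) ⊃ (φ ∨ φ)) ∨ ¬(¬ψ ⊃ χ) = 6 ∨ 1 = 6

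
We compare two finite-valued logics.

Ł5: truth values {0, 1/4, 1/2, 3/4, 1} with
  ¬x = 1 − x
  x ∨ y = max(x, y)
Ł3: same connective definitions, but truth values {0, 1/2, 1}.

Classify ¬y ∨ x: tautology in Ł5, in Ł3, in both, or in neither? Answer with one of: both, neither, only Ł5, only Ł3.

In Ł5: at x = 0, y = 1/4 the value is 3/4 — not a tautology.
In Ł3: at x = 0, y = 1/2 the value is 1/2 — not a tautology.

neither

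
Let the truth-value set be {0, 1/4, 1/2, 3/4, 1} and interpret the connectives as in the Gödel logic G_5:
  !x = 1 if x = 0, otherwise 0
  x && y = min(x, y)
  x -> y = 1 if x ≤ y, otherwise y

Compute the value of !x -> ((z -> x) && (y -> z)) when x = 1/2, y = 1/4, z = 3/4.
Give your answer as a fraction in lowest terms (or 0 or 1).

1

!x = !1/2 = 0
z -> x = 3/4 -> 1/2 = 1/2
y -> z = 1/4 -> 3/4 = 1
(z -> x) && (y -> z) = 1/2 && 1 = 1/2
!x -> ((z -> x) && (y -> z)) = 0 -> 1/2 = 1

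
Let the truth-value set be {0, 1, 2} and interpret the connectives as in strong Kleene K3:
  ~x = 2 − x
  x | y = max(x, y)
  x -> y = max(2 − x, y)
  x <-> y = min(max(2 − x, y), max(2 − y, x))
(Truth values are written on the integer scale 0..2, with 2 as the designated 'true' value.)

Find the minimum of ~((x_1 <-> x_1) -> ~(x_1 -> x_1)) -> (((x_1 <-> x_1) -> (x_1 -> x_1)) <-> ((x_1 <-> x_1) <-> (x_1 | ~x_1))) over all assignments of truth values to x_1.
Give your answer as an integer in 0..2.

1

Take x_1 = 1:
x_1 <-> x_1 = 1 <-> 1 = 1
x_1 -> x_1 = 1 -> 1 = 1
~(x_1 -> x_1) = ~1 = 1
(x_1 <-> x_1) -> ~(x_1 -> x_1) = 1 -> 1 = 1
~((x_1 <-> x_1) -> ~(x_1 -> x_1)) = ~1 = 1
x_1 <-> x_1 = 1 <-> 1 = 1
x_1 -> x_1 = 1 -> 1 = 1
(x_1 <-> x_1) -> (x_1 -> x_1) = 1 -> 1 = 1
x_1 <-> x_1 = 1 <-> 1 = 1
~x_1 = ~1 = 1
x_1 | ~x_1 = 1 | 1 = 1
(x_1 <-> x_1) <-> (x_1 | ~x_1) = 1 <-> 1 = 1
((x_1 <-> x_1) -> (x_1 -> x_1)) <-> ((x_1 <-> x_1) <-> (x_1 | ~x_1)) = 1 <-> 1 = 1
~((x_1 <-> x_1) -> ~(x_1 -> x_1)) -> (((x_1 <-> x_1) -> (x_1 -> x_1)) <-> ((x_1 <-> x_1) <-> (x_1 | ~x_1))) = 1 -> 1 = 1
No assignment yields a value below 1, so this is the minimum.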